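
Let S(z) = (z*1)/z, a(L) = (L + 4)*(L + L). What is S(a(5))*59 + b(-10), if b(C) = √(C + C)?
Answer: 59 + 2*I*√5 ≈ 59.0 + 4.4721*I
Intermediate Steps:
a(L) = 2*L*(4 + L) (a(L) = (4 + L)*(2*L) = 2*L*(4 + L))
S(z) = 1 (S(z) = z/z = 1)
b(C) = √2*√C (b(C) = √(2*C) = √2*√C)
S(a(5))*59 + b(-10) = 1*59 + √2*√(-10) = 59 + √2*(I*√10) = 59 + 2*I*√5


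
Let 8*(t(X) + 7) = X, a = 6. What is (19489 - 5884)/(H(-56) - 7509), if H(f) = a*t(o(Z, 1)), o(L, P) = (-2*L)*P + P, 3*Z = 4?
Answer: -54420/30209 ≈ -1.8015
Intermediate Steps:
Z = 4/3 (Z = (⅓)*4 = 4/3 ≈ 1.3333)
o(L, P) = P - 2*L*P (o(L, P) = -2*L*P + P = P - 2*L*P)
t(X) = -7 + X/8
H(f) = -173/4 (H(f) = 6*(-7 + (1*(1 - 2*4/3))/8) = 6*(-7 + (1*(1 - 8/3))/8) = 6*(-7 + (1*(-5/3))/8) = 6*(-7 + (⅛)*(-5/3)) = 6*(-7 - 5/24) = 6*(-173/24) = -173/4)
(19489 - 5884)/(H(-56) - 7509) = (19489 - 5884)/(-173/4 - 7509) = 13605/(-30209/4) = 13605*(-4/30209) = -54420/30209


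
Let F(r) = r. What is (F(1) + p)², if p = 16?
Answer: 289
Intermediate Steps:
(F(1) + p)² = (1 + 16)² = 17² = 289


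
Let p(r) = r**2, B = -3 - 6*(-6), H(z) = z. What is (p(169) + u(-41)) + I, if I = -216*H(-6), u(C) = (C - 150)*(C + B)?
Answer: 31385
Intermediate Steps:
B = 33 (B = -3 + 36 = 33)
u(C) = (-150 + C)*(33 + C) (u(C) = (C - 150)*(C + 33) = (-150 + C)*(33 + C))
I = 1296 (I = -216*(-6) = 1296)
(p(169) + u(-41)) + I = (169**2 + (-4950 + (-41)**2 - 117*(-41))) + 1296 = (28561 + (-4950 + 1681 + 4797)) + 1296 = (28561 + 1528) + 1296 = 30089 + 1296 = 31385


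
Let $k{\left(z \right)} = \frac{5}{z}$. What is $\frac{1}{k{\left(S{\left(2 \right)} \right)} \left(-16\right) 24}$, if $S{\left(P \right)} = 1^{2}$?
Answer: $- \frac{1}{1920} \approx -0.00052083$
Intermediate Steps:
$S{\left(P \right)} = 1$
$\frac{1}{k{\left(S{\left(2 \right)} \right)} \left(-16\right) 24} = \frac{1}{\frac{5}{1} \left(-16\right) 24} = \frac{1}{5 \cdot 1 \left(-16\right) 24} = \frac{1}{5 \left(-16\right) 24} = \frac{1}{\left(-80\right) 24} = \frac{1}{-1920} = - \frac{1}{1920}$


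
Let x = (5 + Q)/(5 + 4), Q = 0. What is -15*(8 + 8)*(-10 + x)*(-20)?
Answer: -136000/3 ≈ -45333.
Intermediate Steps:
x = 5/9 (x = (5 + 0)/(5 + 4) = 5/9 ≈ 0.55556)
-15*(8 + 8)*(-10 + x)*(-20) = -15*(8 + 8)*(-10 + 5/9)*(-20) = -240*(-85)/9*(-20) = -15*(-1360/9)*(-20) = (6800/3)*(-20) = -136000/3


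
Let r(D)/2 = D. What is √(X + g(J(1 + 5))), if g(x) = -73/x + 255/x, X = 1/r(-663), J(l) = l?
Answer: √5925894/442 ≈ 5.5075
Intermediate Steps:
r(D) = 2*D
X = -1/1326 (X = 1/(2*(-663)) = 1/(-1326) = -1/1326 ≈ -0.00075415)
g(x) = 182/x
√(X + g(J(1 + 5))) = √(-1/1326 + 182/(1 + 5)) = √(-1/1326 + 182/6) = √(-1/1326 + 182*(⅙)) = √(-1/1326 + 91/3) = √(13407/442) = √5925894/442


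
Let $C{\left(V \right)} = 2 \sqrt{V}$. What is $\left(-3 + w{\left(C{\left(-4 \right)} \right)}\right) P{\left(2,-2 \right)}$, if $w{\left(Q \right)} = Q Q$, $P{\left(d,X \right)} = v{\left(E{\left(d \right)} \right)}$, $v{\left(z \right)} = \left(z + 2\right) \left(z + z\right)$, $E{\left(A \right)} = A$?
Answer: $-304$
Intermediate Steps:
$v{\left(z \right)} = 2 z \left(2 + z\right)$ ($v{\left(z \right)} = \left(2 + z\right) 2 z = 2 z \left(2 + z\right)$)
$P{\left(d,X \right)} = 2 d \left(2 + d\right)$
$w{\left(Q \right)} = Q^{2}$
$\left(-3 + w{\left(C{\left(-4 \right)} \right)}\right) P{\left(2,-2 \right)} = \left(-3 + \left(2 \sqrt{-4}\right)^{2}\right) 2 \cdot 2 \left(2 + 2\right) = \left(-3 + \left(2 \cdot 2 i\right)^{2}\right) 2 \cdot 2 \cdot 4 = \left(-3 + \left(4 i\right)^{2}\right) 16 = \left(-3 - 16\right) 16 = \left(-19\right) 16 = -304$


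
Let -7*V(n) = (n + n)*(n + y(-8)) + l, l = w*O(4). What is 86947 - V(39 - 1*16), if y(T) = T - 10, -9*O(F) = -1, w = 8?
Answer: 5479739/63 ≈ 86980.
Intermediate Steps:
O(F) = ⅑ (O(F) = -⅑*(-1) = ⅑)
y(T) = -10 + T
l = 8/9 (l = 8*(⅑) = 8/9 ≈ 0.88889)
V(n) = -8/63 - 2*n*(-18 + n)/7 (V(n) = -((n + n)*(n + (-10 - 8)) + 8/9)/7 = -((2*n)*(n - 18) + 8/9)/7 = -((2*n)*(-18 + n) + 8/9)/7 = -(2*n*(-18 + n) + 8/9)/7 = -(8/9 + 2*n*(-18 + n))/7 = -8/63 - 2*n*(-18 + n)/7)
86947 - V(39 - 1*16) = 86947 - (-8/63 - 2*(39 - 1*16)²/7 + 36*(39 - 1*16)/7) = 86947 - (-8/63 - 2*(39 - 16)²/7 + 36*(39 - 16)/7) = 86947 - (-8/63 - 2/7*23² + (36/7)*23) = 86947 - (-8/63 - 2/7*529 + 828/7) = 86947 - (-8/63 - 1058/7 + 828/7) = 86947 - 1*(-2078/63) = 86947 + 2078/63 = 5479739/63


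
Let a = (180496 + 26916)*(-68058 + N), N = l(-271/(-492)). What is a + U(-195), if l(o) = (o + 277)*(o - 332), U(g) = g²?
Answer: -2008929415374731/60516 ≈ -3.3197e+10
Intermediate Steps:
l(o) = (-332 + o)*(277 + o) (l(o) = (277 + o)*(-332 + o) = (-332 + o)*(277 + o))
N = -22268433515/242064 (N = -91964 + (-271/(-492))² - (-14905)/(-492) = -91964 + (-271*(-1/492))² - (-14905)*(-1)/492 = -91964 + (271/492)² - 55*271/492 = -91964 + 73441/242064 - 14905/492 = -22268433515/242064 ≈ -91994.)
a = -2008931716495631/60516 (a = (180496 + 26916)*(-68058 - 22268433515/242064) = 207412*(-38742825227/242064) = -2008931716495631/60516 ≈ -3.3197e+10)
a + U(-195) = -2008931716495631/60516 + (-195)² = -2008931716495631/60516 + 38025 = -2008929415374731/60516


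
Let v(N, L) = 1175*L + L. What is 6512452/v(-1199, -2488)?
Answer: -1628113/731472 ≈ -2.2258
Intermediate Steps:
v(N, L) = 1176*L
6512452/v(-1199, -2488) = 6512452/((1176*(-2488))) = 6512452/(-2925888) = 6512452*(-1/2925888) = -1628113/731472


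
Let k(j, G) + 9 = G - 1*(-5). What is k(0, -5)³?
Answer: -729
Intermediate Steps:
k(j, G) = -4 + G (k(j, G) = -9 + (G - 1*(-5)) = -9 + (G + 5) = -9 + (5 + G) = -4 + G)
k(0, -5)³ = (-4 - 5)³ = (-9)³ = -729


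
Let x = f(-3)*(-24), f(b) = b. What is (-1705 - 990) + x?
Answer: -2623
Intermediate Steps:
x = 72 (x = -3*(-24) = 72)
(-1705 - 990) + x = (-1705 - 990) + 72 = -2695 + 72 = -2623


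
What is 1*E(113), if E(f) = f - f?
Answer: 0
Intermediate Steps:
E(f) = 0
1*E(113) = 1*0 = 0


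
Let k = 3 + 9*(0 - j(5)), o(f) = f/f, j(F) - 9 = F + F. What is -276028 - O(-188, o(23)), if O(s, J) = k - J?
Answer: -275859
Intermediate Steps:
j(F) = 9 + 2*F (j(F) = 9 + (F + F) = 9 + 2*F)
o(f) = 1
k = -168 (k = 3 + 9*(0 - (9 + 2*5)) = 3 + 9*(0 - (9 + 10)) = 3 + 9*(0 - 1*19) = 3 + 9*(0 - 19) = 3 + 9*(-19) = 3 - 171 = -168)
O(s, J) = -168 - J
-276028 - O(-188, o(23)) = -276028 - (-168 - 1*1) = -276028 - (-168 - 1) = -276028 - 1*(-169) = -276028 + 169 = -275859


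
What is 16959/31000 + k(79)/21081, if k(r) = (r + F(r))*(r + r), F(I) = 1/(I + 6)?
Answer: 12656709143/11109687000 ≈ 1.1392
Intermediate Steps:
F(I) = 1/(6 + I)
k(r) = 2*r*(r + 1/(6 + r)) (k(r) = (r + 1/(6 + r))*(r + r) = (r + 1/(6 + r))*(2*r) = 2*r*(r + 1/(6 + r)))
16959/31000 + k(79)/21081 = 16959/31000 + (2*79*(1 + 79*(6 + 79))/(6 + 79))/21081 = 16959*(1/31000) + (2*79*(1 + 79*85)/85)*(1/21081) = 16959/31000 + (2*79*(1/85)*(1 + 6715))*(1/21081) = 16959/31000 + (2*79*(1/85)*6716)*(1/21081) = 16959/31000 + (1061128/85)*(1/21081) = 16959/31000 + 1061128/1791885 = 12656709143/11109687000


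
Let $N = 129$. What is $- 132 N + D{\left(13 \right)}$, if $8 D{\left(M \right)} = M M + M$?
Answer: $- \frac{68021}{4} \approx -17005.0$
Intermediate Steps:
$D{\left(M \right)} = \frac{M}{8} + \frac{M^{2}}{8}$ ($D{\left(M \right)} = \frac{M M + M}{8} = \frac{M^{2} + M}{8} = \frac{M + M^{2}}{8} = \frac{M}{8} + \frac{M^{2}}{8}$)
$- 132 N + D{\left(13 \right)} = \left(-132\right) 129 + \frac{1}{8} \cdot 13 \left(1 + 13\right) = -17028 + \frac{1}{8} \cdot 13 \cdot 14 = -17028 + \frac{91}{4} = - \frac{68021}{4}$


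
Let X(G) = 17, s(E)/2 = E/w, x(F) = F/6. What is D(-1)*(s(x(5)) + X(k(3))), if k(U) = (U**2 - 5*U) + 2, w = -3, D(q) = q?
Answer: -148/9 ≈ -16.444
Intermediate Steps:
x(F) = F/6 (x(F) = F*(1/6) = F/6)
k(U) = 2 + U**2 - 5*U
s(E) = -2*E/3 (s(E) = 2*(E/(-3)) = 2*(E*(-1/3)) = 2*(-E/3) = -2*E/3)
D(-1)*(s(x(5)) + X(k(3))) = -(-5/9 + 17) = -1*148/9 = -148/9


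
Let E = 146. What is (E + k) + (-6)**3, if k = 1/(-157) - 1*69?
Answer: -21824/157 ≈ -139.01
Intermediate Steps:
k = -10834/157 (k = -1/157 - 69 = -10834/157 ≈ -69.006)
(E + k) + (-6)**3 = (146 - 10834/157) + (-6)**3 = 12088/157 - 216 = -21824/157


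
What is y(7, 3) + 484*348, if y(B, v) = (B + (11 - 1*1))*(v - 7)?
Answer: 168364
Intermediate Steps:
y(B, v) = (-7 + v)*(10 + B) (y(B, v) = (B + (11 - 1))*(-7 + v) = (B + 10)*(-7 + v) = (10 + B)*(-7 + v) = (-7 + v)*(10 + B))
y(7, 3) + 484*348 = (-70 - 7*7 + 10*3 + 7*3) + 484*348 = (-70 - 49 + 30 + 21) + 168432 = -68 + 168432 = 168364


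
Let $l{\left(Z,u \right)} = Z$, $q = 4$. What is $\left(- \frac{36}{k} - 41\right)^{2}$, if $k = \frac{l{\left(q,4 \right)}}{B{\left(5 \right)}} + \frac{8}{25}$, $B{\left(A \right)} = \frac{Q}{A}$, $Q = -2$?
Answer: $\frac{20349121}{14641} \approx 1389.9$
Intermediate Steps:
$B{\left(A \right)} = - \frac{2}{A}$
$k = - \frac{242}{25}$ ($k = \frac{4}{\left(-2\right) \frac{1}{5}} + \frac{8}{25} = \frac{4}{\left(-2\right) \frac{1}{5}} + 8 \cdot \frac{1}{25} = \frac{4}{- \frac{2}{5}} + \frac{8}{25} = 4 \left(- \frac{5}{2}\right) + \frac{8}{25} = -10 + \frac{8}{25} = - \frac{242}{25} \approx -9.68$)
$\left(- \frac{36}{k} - 41\right)^{2} = \left(- \frac{36}{- \frac{242}{25}} - 41\right)^{2} = \left(\left(-36\right) \left(- \frac{25}{242}\right) - 41\right)^{2} = \left(\frac{450}{121} - 41\right)^{2} = \left(- \frac{4511}{121}\right)^{2} = \frac{20349121}{14641}$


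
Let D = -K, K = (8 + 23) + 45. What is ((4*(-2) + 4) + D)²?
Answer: 6400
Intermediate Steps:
K = 76 (K = 31 + 45 = 76)
D = -76 (D = -1*76 = -76)
((4*(-2) + 4) + D)² = ((4*(-2) + 4) - 76)² = ((-8 + 4) - 76)² = (-4 - 76)² = (-80)² = 6400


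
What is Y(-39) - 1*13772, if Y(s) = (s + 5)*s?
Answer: -12446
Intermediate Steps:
Y(s) = s*(5 + s) (Y(s) = (5 + s)*s = s*(5 + s))
Y(-39) - 1*13772 = -39*(5 - 39) - 1*13772 = -39*(-34) - 13772 = 1326 - 13772 = -12446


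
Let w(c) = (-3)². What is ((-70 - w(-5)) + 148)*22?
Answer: 1518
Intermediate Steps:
w(c) = 9
((-70 - w(-5)) + 148)*22 = ((-70 - 1*9) + 148)*22 = ((-70 - 9) + 148)*22 = (-79 + 148)*22 = 69*22 = 1518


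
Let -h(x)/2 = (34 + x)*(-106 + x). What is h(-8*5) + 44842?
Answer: 43090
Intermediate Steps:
h(x) = -2*(-106 + x)*(34 + x) (h(x) = -2*(34 + x)*(-106 + x) = -2*(-106 + x)*(34 + x))
h(-8*5) + 44842 = (7208 - 2*(-8*5)² + 144*(-8*5)) + 44842 = (7208 - 2*(-40)² + 144*(-40)) + 44842 = (7208 - 2*1600 - 5760) + 44842 = (7208 - 3200 - 5760) + 44842 = -1752 + 44842 = 43090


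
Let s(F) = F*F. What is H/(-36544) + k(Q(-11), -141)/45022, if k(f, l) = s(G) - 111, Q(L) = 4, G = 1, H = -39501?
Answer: 887197091/822641984 ≈ 1.0785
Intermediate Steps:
s(F) = F²
k(f, l) = -110 (k(f, l) = 1² - 111 = 1 - 111 = -110)
H/(-36544) + k(Q(-11), -141)/45022 = -39501/(-36544) - 110/45022 = -39501*(-1/36544) - 110*1/45022 = 39501/36544 - 55/22511 = 887197091/822641984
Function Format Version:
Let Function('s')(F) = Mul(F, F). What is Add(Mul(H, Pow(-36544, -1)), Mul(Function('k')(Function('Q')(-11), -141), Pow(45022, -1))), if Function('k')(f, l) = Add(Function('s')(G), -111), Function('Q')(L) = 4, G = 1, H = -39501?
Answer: Rational(887197091, 822641984) ≈ 1.0785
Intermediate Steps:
Function('s')(F) = Pow(F, 2)
Function('k')(f, l) = -110 (Function('k')(f, l) = Add(Pow(1, 2), -111) = Add(1, -111) = -110)
Add(Mul(H, Pow(-36544, -1)), Mul(Function('k')(Function('Q')(-11), -141), Pow(45022, -1))) = Add(Mul(-39501, Pow(-36544, -1)), Mul(-110, Pow(45022, -1))) = Add(Mul(-39501, Rational(-1, 36544)), Mul(-110, Rational(1, 45022))) = Add(Rational(39501, 36544), Rational(-55, 22511)) = Rational(887197091, 822641984)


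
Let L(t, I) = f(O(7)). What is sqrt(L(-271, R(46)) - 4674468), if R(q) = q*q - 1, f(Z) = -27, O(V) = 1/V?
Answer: I*sqrt(4674495) ≈ 2162.1*I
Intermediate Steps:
R(q) = -1 + q**2 (R(q) = q**2 - 1 = -1 + q**2)
L(t, I) = -27
sqrt(L(-271, R(46)) - 4674468) = sqrt(-27 - 4674468) = sqrt(-4674495) = I*sqrt(4674495)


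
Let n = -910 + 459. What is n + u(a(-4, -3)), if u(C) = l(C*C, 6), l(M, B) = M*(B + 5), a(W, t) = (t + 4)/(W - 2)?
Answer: -16225/36 ≈ -450.69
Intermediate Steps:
a(W, t) = (4 + t)/(-2 + W)
l(M, B) = M*(5 + B)
u(C) = 11*C² (u(C) = (C*C)*(5 + 6) = C²*11 = 11*C²)
n = -451
n + u(a(-4, -3)) = -451 + 11*((4 - 3)/(-2 - 4))² = -451 + 11*(1/(-6))² = -451 + 11*(-⅙*1)² = -451 + 11*(-⅙)² = -451 + 11*(1/36) = -451 + 11/36 = -16225/36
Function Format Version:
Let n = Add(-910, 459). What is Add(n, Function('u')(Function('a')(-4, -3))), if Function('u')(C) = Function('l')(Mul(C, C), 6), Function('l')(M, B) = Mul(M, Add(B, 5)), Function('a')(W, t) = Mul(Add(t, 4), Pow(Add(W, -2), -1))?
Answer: Rational(-16225, 36) ≈ -450.69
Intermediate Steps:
Function('a')(W, t) = Mul(Pow(Add(-2, W), -1), Add(4, t)) (Function('a')(W, t) = Mul(Add(4, t), Pow(Add(-2, W), -1)) = Mul(Pow(Add(-2, W), -1), Add(4, t)))
Function('l')(M, B) = Mul(M, Add(5, B))
Function('u')(C) = Mul(11, Pow(C, 2)) (Function('u')(C) = Mul(Mul(C, C), Add(5, 6)) = Mul(Pow(C, 2), 11) = Mul(11, Pow(C, 2)))
n = -451
Add(n, Function('u')(Function('a')(-4, -3))) = Add(-451, Mul(11, Pow(Mul(Pow(Add(-2, -4), -1), Add(4, -3)), 2))) = Add(-451, Mul(11, Pow(Mul(Pow(-6, -1), 1), 2))) = Add(-451, Mul(11, Pow(Mul(Rational(-1, 6), 1), 2))) = Add(-451, Mul(11, Pow(Rational(-1, 6), 2))) = Add(-451, Mul(11, Rational(1, 36))) = Add(-451, Rational(11, 36)) = Rational(-16225, 36)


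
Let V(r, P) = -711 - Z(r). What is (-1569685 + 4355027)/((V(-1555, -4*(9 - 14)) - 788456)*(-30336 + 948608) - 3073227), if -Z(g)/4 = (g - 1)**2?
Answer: 2785342/8168372555317 ≈ 3.4099e-7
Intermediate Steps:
Z(g) = -4*(-1 + g)**2 (Z(g) = -4*(g - 1)**2 = -4*(-1 + g)**2)
V(r, P) = -711 + 4*(-1 + r)**2 (V(r, P) = -711 - (-4)*(-1 + r)**2 = -711 + 4*(-1 + r)**2)
(-1569685 + 4355027)/((V(-1555, -4*(9 - 14)) - 788456)*(-30336 + 948608) - 3073227) = (-1569685 + 4355027)/(((-711 + 4*(-1 - 1555)**2) - 788456)*(-30336 + 948608) - 3073227) = 2785342/(((-711 + 4*(-1556)**2) - 788456)*918272 - 3073227) = 2785342/(((-711 + 4*2421136) - 788456)*918272 - 3073227) = 2785342/(((-711 + 9684544) - 788456)*918272 - 3073227) = 2785342/((9683833 - 788456)*918272 - 3073227) = 2785342/(8895377*918272 - 3073227) = 2785342/(8168375628544 - 3073227) = 2785342/8168372555317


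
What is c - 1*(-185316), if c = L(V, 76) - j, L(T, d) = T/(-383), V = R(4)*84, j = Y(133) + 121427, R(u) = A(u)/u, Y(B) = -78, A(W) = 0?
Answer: 63967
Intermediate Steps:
R(u) = 0 (R(u) = 0/u = 0)
j = 121349 (j = -78 + 121427 = 121349)
V = 0 (V = 0*84 = 0)
L(T, d) = -T/383 (L(T, d) = T*(-1/383) = -T/383)
c = -121349 (c = -1/383*0 - 1*121349 = 0 - 121349 = -121349)
c - 1*(-185316) = -121349 - 1*(-185316) = -121349 + 185316 = 63967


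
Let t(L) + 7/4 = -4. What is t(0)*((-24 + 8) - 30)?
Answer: 529/2 ≈ 264.50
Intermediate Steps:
t(L) = -23/4 (t(L) = -7/4 - 4 = -23/4)
t(0)*((-24 + 8) - 30) = -23*((-24 + 8) - 30)/4 = -23*(-16 - 30)/4 = -23/4*(-46) = 529/2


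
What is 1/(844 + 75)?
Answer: 1/919 ≈ 0.0010881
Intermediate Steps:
1/(844 + 75) = 1/919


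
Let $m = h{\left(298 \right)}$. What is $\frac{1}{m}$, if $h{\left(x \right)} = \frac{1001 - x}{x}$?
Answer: $\frac{298}{703} \approx 0.4239$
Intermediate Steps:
$h{\left(x \right)} = \frac{1001 - x}{x}$
$m = \frac{703}{298}$ ($m = \frac{1001 - 298}{298} = \frac{1}{298} \cdot 703 = \frac{703}{298} \approx 2.3591$)
$\frac{1}{m} = \frac{1}{\frac{703}{298}} = \frac{298}{703}$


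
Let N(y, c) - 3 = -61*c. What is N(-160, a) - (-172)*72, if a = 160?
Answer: 2627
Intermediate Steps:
N(y, c) = 3 - 61*c
N(-160, a) - (-172)*72 = (3 - 61*160) - (-172)*72 = (3 - 9760) - 1*(-12384) = -9757 + 12384 = 2627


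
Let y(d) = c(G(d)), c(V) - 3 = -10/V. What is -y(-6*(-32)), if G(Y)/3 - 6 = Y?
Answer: -886/297 ≈ -2.9832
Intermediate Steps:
G(Y) = 18 + 3*Y
c(V) = 3 - 10/V
y(d) = 3 - 10/(18 + 3*d)
-y(-6*(-32)) = -(44 + 9*(-6*(-32)))/(3*(6 - 6*(-32))) = -(44 + 9*192)/(3*(6 + 192)) = -(44 + 1728)/(3*198) = -1772/(3*198) = -1*886/297 = -886/297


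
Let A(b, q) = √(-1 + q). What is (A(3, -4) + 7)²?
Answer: (7 + I*√5)² ≈ 44.0 + 31.305*I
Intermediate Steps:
(A(3, -4) + 7)² = (√(-1 - 4) + 7)² = (√(-5) + 7)² = (I*√5 + 7)² = (7 + I*√5)²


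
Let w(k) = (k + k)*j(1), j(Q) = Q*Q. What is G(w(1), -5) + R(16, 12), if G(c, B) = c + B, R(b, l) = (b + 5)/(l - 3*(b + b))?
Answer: -13/4 ≈ -3.2500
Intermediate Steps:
j(Q) = Q**2
w(k) = 2*k (w(k) = (k + k)*1**2 = (2*k)*1 = 2*k)
R(b, l) = (5 + b)/(l - 6*b)
G(c, B) = B + c
G(w(1), -5) + R(16, 12) = (-5 + 2*1) + (-5 - 1*16)/(-1*12 + 6*16) = (-5 + 2) + (-5 - 16)/(-12 + 96) = -3 - 21/84 = -3 + (1/84)*(-21) = -3 - 1/4 = -13/4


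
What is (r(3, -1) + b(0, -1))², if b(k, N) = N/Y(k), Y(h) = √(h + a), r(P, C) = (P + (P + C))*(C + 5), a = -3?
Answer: (60 + I*√3)²/9 ≈ 399.67 + 23.094*I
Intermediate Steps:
r(P, C) = (5 + C)*(C + 2*P) (r(P, C) = (P + (C + P))*(5 + C) = (C + 2*P)*(5 + C) = (5 + C)*(C + 2*P))
Y(h) = √(-3 + h) (Y(h) = √(h - 3) = √(-3 + h))
b(k, N) = N/√(-3 + k) (b(k, N) = N/(√(-3 + k)) = N/√(-3 + k))
(r(3, -1) + b(0, -1))² = (((-1)² + 5*(-1) + 10*3 + 2*(-1)*3) - 1/√(-3 + 0))² = ((1 - 5 + 30 - 6) - 1/√(-3))² = (20 - (-1)*I*√3/3)² = (20 + I*√3/3)²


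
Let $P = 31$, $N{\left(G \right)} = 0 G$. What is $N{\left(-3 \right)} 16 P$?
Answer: $0$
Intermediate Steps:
$N{\left(G \right)} = 0$
$N{\left(-3 \right)} 16 P = 0 \cdot 16 \cdot 31 = 0 \cdot 31 = 0$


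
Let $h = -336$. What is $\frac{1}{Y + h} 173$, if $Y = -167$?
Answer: $- \frac{173}{503} \approx -0.34394$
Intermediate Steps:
$\frac{1}{Y + h} 173 = \frac{1}{-167 - 336} \cdot 173 = \frac{1}{-503} \cdot 173 = \left(- \frac{1}{503}\right) 173 = - \frac{173}{503}$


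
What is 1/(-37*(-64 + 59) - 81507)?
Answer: -1/81322 ≈ -1.2297e-5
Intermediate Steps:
1/(-37*(-64 + 59) - 81507) = 1/(-37*(-5) - 81507) = 1/(185 - 81507) = 1/(-81322) = -1/81322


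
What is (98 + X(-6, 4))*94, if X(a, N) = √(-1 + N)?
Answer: 9212 + 94*√3 ≈ 9374.8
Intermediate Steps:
(98 + X(-6, 4))*94 = (98 + √(-1 + 4))*94 = (98 + √3)*94 = 9212 + 94*√3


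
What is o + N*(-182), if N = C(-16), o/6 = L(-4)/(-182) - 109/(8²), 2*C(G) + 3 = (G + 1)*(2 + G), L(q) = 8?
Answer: -54883869/2912 ≈ -18847.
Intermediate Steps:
C(G) = -3/2 + (1 + G)*(2 + G)/2 (C(G) = -3/2 + ((G + 1)*(2 + G))/2 = -3/2 + ((1 + G)*(2 + G))/2 = -3/2 + (1 + G)*(2 + G)/2)
o = -30525/2912 (o = 6*(8/(-182) - 109/(8²)) = 6*(8*(-1/182) - 109/64) = 6*(-4/91 - 109*1/64) = 6*(-4/91 - 109/64) = 6*(-10175/5824) = -30525/2912 ≈ -10.482)
N = 207/2 (N = -½ + (½)*(-16)² + (3/2)*(-16) = -½ + (½)*256 - 24 = -½ + 128 - 24 = 207/2 ≈ 103.50)
o + N*(-182) = -30525/2912 + (207/2)*(-182) = -30525/2912 - 18837 = -54883869/2912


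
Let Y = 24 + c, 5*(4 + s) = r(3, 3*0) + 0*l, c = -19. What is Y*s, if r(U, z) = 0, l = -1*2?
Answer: -20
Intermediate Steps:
l = -2
s = -4 (s = -4 + (0 + 0*(-2))/5 = -4 + (0 + 0)/5 = -4 + (⅕)*0 = -4 + 0 = -4)
Y = 5 (Y = 24 - 19 = 5)
Y*s = 5*(-4) = -20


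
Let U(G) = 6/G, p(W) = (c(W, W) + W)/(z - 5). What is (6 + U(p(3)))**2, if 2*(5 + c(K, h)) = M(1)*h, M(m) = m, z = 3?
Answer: 900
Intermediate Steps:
c(K, h) = -5 + h/2 (c(K, h) = -5 + (1*h)/2 = -5 + h/2)
p(W) = 5/2 - 3*W/4 (p(W) = ((-5 + W/2) + W)/(3 - 5) = (-5 + 3*W/2)/(-2) = (-5 + 3*W/2)*(-1/2) = 5/2 - 3*W/4)
(6 + U(p(3)))**2 = (6 + 6/(5/2 - 3/4*3))**2 = (6 + 6/(5/2 - 9/4))**2 = (6 + 6/(1/4))**2 = (6 + 6*4)**2 = (6 + 24)**2 = 30**2 = 900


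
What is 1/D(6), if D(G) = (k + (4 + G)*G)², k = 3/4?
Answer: 16/59049 ≈ 0.00027096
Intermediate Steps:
k = ¾ (k = 3*(¼) = ¾ ≈ 0.75000)
D(G) = (¾ + G*(4 + G))² (D(G) = (¾ + (4 + G)*G)² = (¾ + G*(4 + G))²)
1/D(6) = 1/((3 + 4*6² + 16*6)²/16) = 1/((3 + 4*36 + 96)²/16) = 1/((3 + 144 + 96)²/16) = 1/((1/16)*243²) = 1/((1/16)*59049) = 1/(59049/16) = 16/59049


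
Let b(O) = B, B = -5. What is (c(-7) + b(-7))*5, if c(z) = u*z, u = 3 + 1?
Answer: -165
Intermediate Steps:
u = 4
b(O) = -5
c(z) = 4*z
(c(-7) + b(-7))*5 = (4*(-7) - 5)*5 = (-28 - 5)*5 = -33*5 = -165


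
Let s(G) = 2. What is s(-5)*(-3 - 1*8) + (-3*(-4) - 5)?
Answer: -15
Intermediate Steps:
s(-5)*(-3 - 1*8) + (-3*(-4) - 5) = 2*(-3 - 1*8) + (-3*(-4) - 5) = 2*(-3 - 8) + (12 - 5) = 2*(-11) + 7 = -22 + 7 = -15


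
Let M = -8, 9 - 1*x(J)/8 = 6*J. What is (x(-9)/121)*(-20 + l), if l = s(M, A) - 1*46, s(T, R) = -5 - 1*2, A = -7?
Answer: -36792/121 ≈ -304.07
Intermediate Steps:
x(J) = 72 - 48*J
s(T, R) = -7 (s(T, R) = -5 - 2 = -7)
l = -53 (l = -7 - 1*46 = -7 - 46 = -53)
(x(-9)/121)*(-20 + l) = ((72 - 48*(-9))/121)*(-20 - 53) = ((72 + 432)*(1/121))*(-73) = (504*(1/121))*(-73) = (504/121)*(-73) = -36792/121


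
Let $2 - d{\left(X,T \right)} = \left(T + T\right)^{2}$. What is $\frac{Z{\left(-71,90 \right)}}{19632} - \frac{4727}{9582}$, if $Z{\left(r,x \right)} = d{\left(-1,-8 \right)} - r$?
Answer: $- \frac{15758995}{31352304} \approx -0.50264$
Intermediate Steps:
$d{\left(X,T \right)} = 2 - 4 T^{2}$ ($d{\left(X,T \right)} = 2 - \left(T + T\right)^{2} = 2 - \left(2 T\right)^{2} = 2 - 4 T^{2}$)
$Z{\left(r,x \right)} = -254 - r$ ($Z{\left(r,x \right)} = \left(2 - 4 \left(-8\right)^{2}\right) - r = \left(2 - 256\right) - r = -254 - r$)
$\frac{Z{\left(-71,90 \right)}}{19632} - \frac{4727}{9582} = \frac{-254 - -71}{19632} - \frac{4727}{9582} = \left(-254 + 71\right) \frac{1}{19632} - \frac{4727}{9582} = \left(-183\right) \frac{1}{19632} - \frac{4727}{9582} = - \frac{61}{6544} - \frac{4727}{9582} = - \frac{15758995}{31352304}$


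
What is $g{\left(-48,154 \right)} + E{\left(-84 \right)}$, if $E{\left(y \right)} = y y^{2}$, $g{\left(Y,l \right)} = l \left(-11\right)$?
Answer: $-594398$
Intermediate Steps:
$g{\left(Y,l \right)} = - 11 l$
$E{\left(y \right)} = y^{3}$
$g{\left(-48,154 \right)} + E{\left(-84 \right)} = \left(-11\right) 154 + \left(-84\right)^{3} = -1694 - 592704 = -594398$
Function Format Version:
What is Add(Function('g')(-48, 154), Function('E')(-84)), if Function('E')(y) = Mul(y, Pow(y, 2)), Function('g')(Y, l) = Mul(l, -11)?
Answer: -594398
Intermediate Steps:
Function('g')(Y, l) = Mul(-11, l)
Function('E')(y) = Pow(y, 3)
Add(Function('g')(-48, 154), Function('E')(-84)) = Add(Mul(-11, 154), Pow(-84, 3)) = Add(-1694, -592704) = -594398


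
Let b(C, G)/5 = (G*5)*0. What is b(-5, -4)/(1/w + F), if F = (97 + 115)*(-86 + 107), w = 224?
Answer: 0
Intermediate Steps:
F = 4452 (F = 212*21 = 4452)
b(C, G) = 0 (b(C, G) = 5*((G*5)*0) = 5*((5*G)*0) = 5*0 = 0)
b(-5, -4)/(1/w + F) = 0/(1/224 + 4452) = 0/(997249/224) = 0*(224/997249) = 0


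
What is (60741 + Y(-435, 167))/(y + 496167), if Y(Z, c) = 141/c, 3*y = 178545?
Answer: 5071944/46399447 ≈ 0.10931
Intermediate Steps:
y = 59515 (y = (⅓)*178545 = 59515)
(60741 + Y(-435, 167))/(y + 496167) = (60741 + 141/167)/(59515 + 496167) = (60741 + 141*(1/167))/555682 = (60741 + 141/167)*(1/555682) = (10143888/167)*(1/555682) = 5071944/46399447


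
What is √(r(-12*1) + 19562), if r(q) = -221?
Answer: 3*√2149 ≈ 139.07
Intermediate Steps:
√(r(-12*1) + 19562) = √(-221 + 19562) = √19341 = 3*√2149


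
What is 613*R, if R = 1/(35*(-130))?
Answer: -613/4550 ≈ -0.13473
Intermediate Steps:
R = -1/4550 (R = (1/35)*(-1/130) = -1/4550 ≈ -0.00021978)
613*R = 613*(-1/4550) = -613/4550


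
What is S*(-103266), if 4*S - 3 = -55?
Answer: 1342458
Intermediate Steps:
S = -13 (S = ¾ + (¼)*(-55) = ¾ - 55/4 = -13)
S*(-103266) = -13*(-103266) = 1342458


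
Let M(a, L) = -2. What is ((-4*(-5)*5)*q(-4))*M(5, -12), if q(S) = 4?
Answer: -800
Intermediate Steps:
((-4*(-5)*5)*q(-4))*M(5, -12) = ((-4*(-5)*5)*4)*(-2) = ((20*5)*4)*(-2) = (100*4)*(-2) = 400*(-2) = -800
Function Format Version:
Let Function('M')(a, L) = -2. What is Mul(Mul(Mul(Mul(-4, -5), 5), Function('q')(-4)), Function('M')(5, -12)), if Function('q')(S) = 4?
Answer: -800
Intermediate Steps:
Mul(Mul(Mul(Mul(-4, -5), 5), Function('q')(-4)), Function('M')(5, -12)) = Mul(Mul(Mul(Mul(-4, -5), 5), 4), -2) = Mul(Mul(Mul(20, 5), 4), -2) = Mul(Mul(100, 4), -2) = Mul(400, -2) = -800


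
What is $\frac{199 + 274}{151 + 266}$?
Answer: $\frac{473}{417} \approx 1.1343$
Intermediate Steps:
$\frac{199 + 274}{151 + 266} = \frac{473}{417}$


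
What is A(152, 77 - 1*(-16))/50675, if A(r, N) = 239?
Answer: 239/50675 ≈ 0.0047163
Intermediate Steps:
A(152, 77 - 1*(-16))/50675 = 239/50675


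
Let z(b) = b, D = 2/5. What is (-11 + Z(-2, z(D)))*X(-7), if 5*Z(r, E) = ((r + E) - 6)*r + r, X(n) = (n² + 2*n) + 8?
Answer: -8987/25 ≈ -359.48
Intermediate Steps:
D = ⅖ (D = 2*(⅕) = ⅖ ≈ 0.40000)
X(n) = 8 + n² + 2*n
Z(r, E) = r/5 + r*(-6 + E + r)/5 (Z(r, E) = (((r + E) - 6)*r + r)/5 = (((E + r) - 6)*r + r)/5 = ((-6 + E + r)*r + r)/5 = (r*(-6 + E + r) + r)/5 = (r + r*(-6 + E + r))/5 = r/5 + r*(-6 + E + r)/5)
(-11 + Z(-2, z(D)))*X(-7) = (-11 + (⅕)*(-2)*(-5 + ⅖ - 2))*(8 + (-7)² + 2*(-7)) = (-11 + (⅕)*(-2)*(-33/5))*(8 + 49 - 14) = (-11 + 66/25)*43 = -209/25*43 = -8987/25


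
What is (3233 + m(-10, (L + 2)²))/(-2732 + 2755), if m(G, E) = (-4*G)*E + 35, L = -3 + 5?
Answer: 3908/23 ≈ 169.91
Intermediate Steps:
L = 2
m(G, E) = 35 - 4*E*G (m(G, E) = -4*E*G + 35 = 35 - 4*E*G)
(3233 + m(-10, (L + 2)²))/(-2732 + 2755) = (3233 + (35 - 4*(2 + 2)²*(-10)))/(-2732 + 2755) = (3233 + (35 - 4*4²*(-10)))/23 = (3233 + (35 - 4*16*(-10)))*(1/23) = (3233 + (35 + 640))*(1/23) = (3233 + 675)*(1/23) = 3908*(1/23) = 3908/23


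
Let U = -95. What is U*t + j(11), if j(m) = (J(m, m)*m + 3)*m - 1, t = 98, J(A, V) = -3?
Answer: -9641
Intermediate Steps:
j(m) = -1 + m*(3 - 3*m) (j(m) = (-3*m + 3)*m - 1 = (3 - 3*m)*m - 1 = m*(3 - 3*m) - 1 = -1 + m*(3 - 3*m))
U*t + j(11) = -95*98 + (-1 - 3*11**2 + 3*11) = -9310 + (-1 - 3*121 + 33) = -9310 + (-1 - 363 + 33) = -9310 - 331 = -9641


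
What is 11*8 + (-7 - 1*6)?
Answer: 75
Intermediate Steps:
11*8 + (-7 - 1*6) = 88 + (-7 - 6) = 88 - 13 = 75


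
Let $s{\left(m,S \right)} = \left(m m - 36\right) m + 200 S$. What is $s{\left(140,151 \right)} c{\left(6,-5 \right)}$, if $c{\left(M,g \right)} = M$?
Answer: $16614960$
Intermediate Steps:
$s{\left(m,S \right)} = 200 S + m \left(-36 + m^{2}\right)$ ($s{\left(m,S \right)} = \left(m^{2} - 36\right) m + 200 S = \left(-36 + m^{2}\right) m + 200 S = m \left(-36 + m^{2}\right) + 200 S = 200 S + m \left(-36 + m^{2}\right)$)
$s{\left(140,151 \right)} c{\left(6,-5 \right)} = \left(140^{3} - 5040 + 200 \cdot 151\right) 6 = \left(2744000 - 5040 + 30200\right) 6 = 2769160 \cdot 6 = 16614960$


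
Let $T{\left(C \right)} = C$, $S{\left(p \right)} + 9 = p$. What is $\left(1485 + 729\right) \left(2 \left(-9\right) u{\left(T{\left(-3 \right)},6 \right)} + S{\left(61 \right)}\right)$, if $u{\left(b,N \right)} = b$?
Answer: $234684$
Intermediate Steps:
$S{\left(p \right)} = -9 + p$
$\left(1485 + 729\right) \left(2 \left(-9\right) u{\left(T{\left(-3 \right)},6 \right)} + S{\left(61 \right)}\right) = \left(1485 + 729\right) \left(2 \left(-9\right) \left(-3\right) + \left(-9 + 61\right)\right) = 2214 \left(\left(-18\right) \left(-3\right) + 52\right) = 2214 \left(54 + 52\right) = 2214 \cdot 106 = 234684$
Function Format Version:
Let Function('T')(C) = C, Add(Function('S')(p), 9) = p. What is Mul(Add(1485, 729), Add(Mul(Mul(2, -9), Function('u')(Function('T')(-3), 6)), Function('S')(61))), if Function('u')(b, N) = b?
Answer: 234684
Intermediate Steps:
Function('S')(p) = Add(-9, p)
Mul(Add(1485, 729), Add(Mul(Mul(2, -9), Function('u')(Function('T')(-3), 6)), Function('S')(61))) = Mul(Add(1485, 729), Add(Mul(Mul(2, -9), -3), Add(-9, 61))) = Mul(2214, Add(Mul(-18, -3), 52)) = Mul(2214, Add(54, 52)) = Mul(2214, 106) = 234684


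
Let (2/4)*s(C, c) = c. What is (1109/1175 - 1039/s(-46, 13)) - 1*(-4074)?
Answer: 123268709/30550 ≈ 4035.0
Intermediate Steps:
s(C, c) = 2*c
(1109/1175 - 1039/s(-46, 13)) - 1*(-4074) = (1109/1175 - 1039/(2*13)) - 1*(-4074) = (1109*(1/1175) - 1039/26) + 4074 = (1109/1175 - 1039*1/26) + 4074 = (1109/1175 - 1039/26) + 4074 = -1191991/30550 + 4074 = 123268709/30550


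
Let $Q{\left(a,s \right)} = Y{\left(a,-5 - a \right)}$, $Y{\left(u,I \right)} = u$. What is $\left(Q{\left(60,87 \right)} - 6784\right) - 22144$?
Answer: $-28868$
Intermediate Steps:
$Q{\left(a,s \right)} = a$
$\left(Q{\left(60,87 \right)} - 6784\right) - 22144 = \left(60 - 6784\right) - 22144 = -6724 - 22144 = -28868$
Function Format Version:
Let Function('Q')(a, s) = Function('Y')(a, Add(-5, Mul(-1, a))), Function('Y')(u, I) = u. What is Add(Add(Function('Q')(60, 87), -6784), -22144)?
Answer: -28868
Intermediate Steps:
Function('Q')(a, s) = a
Add(Add(Function('Q')(60, 87), -6784), -22144) = Add(Add(60, -6784), -22144) = Add(-6724, -22144) = -28868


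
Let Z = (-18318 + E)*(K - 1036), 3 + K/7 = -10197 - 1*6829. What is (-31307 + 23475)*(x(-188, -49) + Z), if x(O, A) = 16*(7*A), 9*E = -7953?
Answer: -54247182057992/3 ≈ -1.8082e+13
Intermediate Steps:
E = -2651/3 (E = (⅑)*(-7953) = -2651/3 ≈ -883.67)
K = -119203 (K = -21 + 7*(-10197 - 1*6829) = -21 + 7*(-10197 - 6829) = -21 + 7*(-17026) = -21 - 119182 = -119203)
x(O, A) = 112*A
Z = 6926367595/3 (Z = (-18318 - 2651/3)*(-119203 - 1036) = -57605/3*(-120239) = 6926367595/3 ≈ 2.3088e+9)
(-31307 + 23475)*(x(-188, -49) + Z) = (-31307 + 23475)*(112*(-49) + 6926367595/3) = -7832*(-5488 + 6926367595/3) = -7832*6926351131/3 = -54247182057992/3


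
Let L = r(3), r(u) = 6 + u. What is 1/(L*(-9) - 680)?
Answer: -1/761 ≈ -0.0013141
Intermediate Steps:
L = 9 (L = 6 + 3 = 9)
1/(L*(-9) - 680) = 1/(9*(-9) - 680) = 1/(-81 - 680) = 1/(-761) = -1/761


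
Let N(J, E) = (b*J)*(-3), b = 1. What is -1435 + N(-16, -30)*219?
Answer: 9077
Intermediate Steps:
N(J, E) = -3*J (N(J, E) = (1*J)*(-3) = J*(-3) = -3*J)
-1435 + N(-16, -30)*219 = -1435 - 3*(-16)*219 = -1435 + 48*219 = -1435 + 10512 = 9077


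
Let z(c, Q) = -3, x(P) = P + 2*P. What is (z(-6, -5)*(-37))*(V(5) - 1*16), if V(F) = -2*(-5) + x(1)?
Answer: -333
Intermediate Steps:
x(P) = 3*P
V(F) = 13 (V(F) = -2*(-5) + 3*1 = 10 + 3 = 13)
(z(-6, -5)*(-37))*(V(5) - 1*16) = (-3*(-37))*(13 - 1*16) = 111*(13 - 16) = 111*(-3) = -333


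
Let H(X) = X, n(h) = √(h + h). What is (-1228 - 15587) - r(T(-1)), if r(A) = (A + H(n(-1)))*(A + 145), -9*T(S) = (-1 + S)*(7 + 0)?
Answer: -1380481/81 - 1319*I*√2/9 ≈ -17043.0 - 207.26*I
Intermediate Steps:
n(h) = √2*√h (n(h) = √(2*h) = √2*√h)
T(S) = 7/9 - 7*S/9 (T(S) = -(-1 + S)*(7 + 0)/9 = -(-1 + S)*7/9 = -(-7 + 7*S)/9 = 7/9 - 7*S/9)
r(A) = (145 + A)*(A + I*√2) (r(A) = (A + √2*√(-1))*(A + 145) = (A + √2*I)*(145 + A) = (A + I*√2)*(145 + A) = (145 + A)*(A + I*√2))
(-1228 - 15587) - r(T(-1)) = (-1228 - 15587) - ((7/9 - 7/9*(-1))² + 145*(7/9 - 7/9*(-1)) + 145*I*√2 + I*(7/9 - 7/9*(-1))*√2) = -16815 - ((7/9 + 7/9)² + 145*(7/9 + 7/9) + 145*I*√2 + I*(7/9 + 7/9)*√2) = -16815 - ((14/9)² + 145*(14/9) + 145*I*√2 + I*(14/9)*√2) = -16815 - (196/81 + 2030/9 + 145*I*√2 + 14*I*√2/9) = -16815 - (18466/81 + 1319*I*√2/9) = -16815 + (-18466/81 - 1319*I*√2/9) = -1380481/81 - 1319*I*√2/9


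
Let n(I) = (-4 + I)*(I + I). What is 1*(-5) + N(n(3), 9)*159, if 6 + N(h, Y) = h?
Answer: -1913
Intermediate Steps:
n(I) = 2*I*(-4 + I) (n(I) = (-4 + I)*(2*I) = 2*I*(-4 + I))
N(h, Y) = -6 + h
1*(-5) + N(n(3), 9)*159 = 1*(-5) + (-6 + 2*3*(-4 + 3))*159 = -5 + (-6 + 2*3*(-1))*159 = -5 + (-6 - 6)*159 = -5 - 12*159 = -5 - 1908 = -1913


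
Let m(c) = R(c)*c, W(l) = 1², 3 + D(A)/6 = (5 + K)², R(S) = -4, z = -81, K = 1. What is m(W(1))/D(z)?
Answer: -2/99 ≈ -0.020202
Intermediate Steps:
D(A) = 198 (D(A) = -18 + 6*(5 + 1)² = -18 + 6*6² = -18 + 6*36 = -18 + 216 = 198)
W(l) = 1
m(c) = -4*c
m(W(1))/D(z) = -4*1/198 = -2/99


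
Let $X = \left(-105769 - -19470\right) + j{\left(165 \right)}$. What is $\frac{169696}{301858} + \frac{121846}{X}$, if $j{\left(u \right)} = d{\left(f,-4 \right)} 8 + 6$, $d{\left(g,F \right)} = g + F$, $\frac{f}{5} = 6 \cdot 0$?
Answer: $- \frac{11065591334}{13028945925} \approx -0.84931$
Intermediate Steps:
$f = 0$ ($f = 5 \cdot 6 \cdot 0 = 5 \cdot 0 = 0$)
$d{\left(g,F \right)} = F + g$
$j{\left(u \right)} = -26$ ($j{\left(u \right)} = \left(-4 + 0\right) 8 + 6 = \left(-4\right) 8 + 6 = -32 + 6 = -26$)
$X = -86325$ ($X = \left(-105769 - -19470\right) - 26 = \left(-105769 + 19470\right) - 26 = -86299 - 26 = -86325$)
$\frac{169696}{301858} + \frac{121846}{X} = \frac{169696}{301858} + \frac{121846}{-86325} = 169696 \cdot \frac{1}{301858} + 121846 \left(- \frac{1}{86325}\right) = \frac{84848}{150929} - \frac{121846}{86325} = - \frac{11065591334}{13028945925}$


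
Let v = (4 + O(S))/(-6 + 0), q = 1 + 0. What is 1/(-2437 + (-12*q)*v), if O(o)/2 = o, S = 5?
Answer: -1/2409 ≈ -0.00041511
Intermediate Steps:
O(o) = 2*o
q = 1
v = -7/3 (v = (4 + 2*5)/(-6 + 0) = (4 + 10)/(-6) = 14*(-⅙) = -7/3 ≈ -2.3333)
1/(-2437 + (-12*q)*v) = 1/(-2437 - 12*1*(-7/3)) = 1/(-2437 - 12*(-7/3)) = 1/(-2437 + 28) = 1/(-2409) = -1/2409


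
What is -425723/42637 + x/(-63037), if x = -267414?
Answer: -15434570033/2687708569 ≈ -5.7427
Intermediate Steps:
-425723/42637 + x/(-63037) = -425723/42637 - 267414/(-63037) = -425723*1/42637 - 267414*(-1/63037) = -425723/42637 + 267414/63037 = -15434570033/2687708569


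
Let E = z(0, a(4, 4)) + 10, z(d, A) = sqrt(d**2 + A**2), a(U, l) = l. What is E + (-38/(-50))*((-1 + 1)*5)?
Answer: 14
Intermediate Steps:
z(d, A) = sqrt(A**2 + d**2)
E = 14 (E = sqrt(4**2 + 0**2) + 10 = sqrt(16 + 0) + 10 = sqrt(16) + 10 = 4 + 10 = 14)
E + (-38/(-50))*((-1 + 1)*5) = 14 + (-38/(-50))*((-1 + 1)*5) = 14 + (-38*(-1/50))*(0*5) = 14 + (19/25)*0 = 14 + 0 = 14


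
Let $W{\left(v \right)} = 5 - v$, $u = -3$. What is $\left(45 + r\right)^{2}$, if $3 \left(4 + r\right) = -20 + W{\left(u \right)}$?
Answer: $1369$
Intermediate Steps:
$r = -8$ ($r = -4 + \frac{-20 + \left(5 - -3\right)}{3} = -4 + \frac{-20 + \left(5 + 3\right)}{3} = -4 + \frac{-20 + 8}{3} = -4 + \frac{1}{3} \left(-12\right) = -4 - 4 = -8$)
$\left(45 + r\right)^{2} = \left(45 - 8\right)^{2} = 37^{2} = 1369$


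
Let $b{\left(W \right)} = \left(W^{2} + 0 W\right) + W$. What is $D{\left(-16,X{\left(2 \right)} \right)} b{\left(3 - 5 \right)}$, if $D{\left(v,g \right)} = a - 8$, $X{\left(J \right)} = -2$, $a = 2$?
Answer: $-12$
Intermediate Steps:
$D{\left(v,g \right)} = -6$ ($D{\left(v,g \right)} = 2 - 8 = -6$)
$b{\left(W \right)} = W + W^{2}$ ($b{\left(W \right)} = \left(W^{2} + 0\right) + W = W^{2} + W = W + W^{2}$)
$D{\left(-16,X{\left(2 \right)} \right)} b{\left(3 - 5 \right)} = - 6 \left(3 - 5\right) \left(1 + \left(3 - 5\right)\right) = - 6 \left(- 2 \left(1 - 2\right)\right) = - 6 \left(\left(-2\right) \left(-1\right)\right) = \left(-6\right) 2 = -12$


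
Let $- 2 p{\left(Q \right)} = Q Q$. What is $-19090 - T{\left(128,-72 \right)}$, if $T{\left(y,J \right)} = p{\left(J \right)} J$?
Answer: $-205714$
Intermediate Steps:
$p{\left(Q \right)} = - \frac{Q^{2}}{2}$ ($p{\left(Q \right)} = - \frac{Q Q}{2} = - \frac{Q^{2}}{2}$)
$T{\left(y,J \right)} = - \frac{J^{3}}{2}$ ($T{\left(y,J \right)} = - \frac{J^{2}}{2} J = - \frac{J^{3}}{2}$)
$-19090 - T{\left(128,-72 \right)} = -19090 - - \frac{\left(-72\right)^{3}}{2} = -19090 - \left(- \frac{1}{2}\right) \left(-373248\right) = -19090 - 186624 = -205714$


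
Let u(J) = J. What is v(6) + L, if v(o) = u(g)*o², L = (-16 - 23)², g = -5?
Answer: 1341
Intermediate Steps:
L = 1521 (L = (-39)² = 1521)
v(o) = -5*o²
v(6) + L = -5*6² + 1521 = -5*36 + 1521 = -180 + 1521 = 1341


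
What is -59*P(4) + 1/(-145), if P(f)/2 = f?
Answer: -68441/145 ≈ -472.01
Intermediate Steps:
P(f) = 2*f
-59*P(4) + 1/(-145) = -118*4 + 1/(-145) = -59*8 - 1/145 = -472 - 1/145 = -68441/145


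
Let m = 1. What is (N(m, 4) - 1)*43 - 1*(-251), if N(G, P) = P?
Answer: 380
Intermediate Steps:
(N(m, 4) - 1)*43 - 1*(-251) = (4 - 1)*43 - 1*(-251) = 3*43 + 251 = 129 + 251 = 380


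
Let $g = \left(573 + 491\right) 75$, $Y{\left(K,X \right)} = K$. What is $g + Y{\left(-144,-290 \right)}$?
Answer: $79656$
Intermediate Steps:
$g = 79800$ ($g = 1064 \cdot 75 = 79800$)
$g + Y{\left(-144,-290 \right)} = 79800 - 144 = 79656$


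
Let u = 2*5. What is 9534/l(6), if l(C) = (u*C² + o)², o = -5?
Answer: 9534/126025 ≈ 0.075652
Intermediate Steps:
u = 10
l(C) = (-5 + 10*C²)² (l(C) = (10*C² - 5)² = (-5 + 10*C²)²)
9534/l(6) = 9534/((25*(-1 + 2*6²)²)) = 9534/((25*(-1 + 2*36)²)) = 9534/((25*(-1 + 72)²)) = 9534/((25*71²)) = 9534/((25*5041)) = 9534/126025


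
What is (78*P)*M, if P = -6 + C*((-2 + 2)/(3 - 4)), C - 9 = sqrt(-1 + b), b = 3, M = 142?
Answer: -66456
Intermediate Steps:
C = 9 + sqrt(2) (C = 9 + sqrt(-1 + 3) = 9 + sqrt(2) ≈ 10.414)
P = -6 (P = -6 + (9 + sqrt(2))*((-2 + 2)/(3 - 4)) = -6 + (9 + sqrt(2))*(0/(-1)) = -6 + (9 + sqrt(2))*(0*(-1)) = -6 + (9 + sqrt(2))*0 = -6 + 0 = -6)
(78*P)*M = (78*(-6))*142 = -468*142 = -66456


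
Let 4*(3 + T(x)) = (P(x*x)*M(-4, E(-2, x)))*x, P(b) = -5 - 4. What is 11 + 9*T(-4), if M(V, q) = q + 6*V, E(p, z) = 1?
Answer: -1879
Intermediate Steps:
P(b) = -9
T(x) = -3 + 207*x/4 (T(x) = -3 + ((-9*(1 + 6*(-4)))*x)/4 = -3 + ((-9*(1 - 24))*x)/4 = -3 + ((-9*(-23))*x)/4 = -3 + (207*x)/4 = -3 + 207*x/4)
11 + 9*T(-4) = 11 + 9*(-3 + (207/4)*(-4)) = 11 + 9*(-3 - 207) = 11 + 9*(-210) = 11 - 1890 = -1879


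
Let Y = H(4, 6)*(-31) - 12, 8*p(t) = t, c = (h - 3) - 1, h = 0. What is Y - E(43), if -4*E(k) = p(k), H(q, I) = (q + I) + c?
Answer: -6293/32 ≈ -196.66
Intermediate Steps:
c = -4 (c = (0 - 3) - 1 = -3 - 1 = -4)
p(t) = t/8
H(q, I) = -4 + I + q (H(q, I) = (q + I) - 4 = (I + q) - 4 = -4 + I + q)
E(k) = -k/32
Y = -198 (Y = (-4 + 6 + 4)*(-31) - 12 = 6*(-31) - 12 = -186 - 12 = -198)
Y - E(43) = -198 - (-1)*43/32 = -198 - 1*(-43/32) = -198 + 43/32 = -6293/32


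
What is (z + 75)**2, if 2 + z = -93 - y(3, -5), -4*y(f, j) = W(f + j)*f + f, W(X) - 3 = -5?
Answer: 6889/16 ≈ 430.56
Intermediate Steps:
W(X) = -2 (W(X) = 3 - 5 = -2)
y(f, j) = f/4 (y(f, j) = -(-2*f + f)/4 = -(-1)*f/4 = f/4)
z = -383/4 (z = -2 + (-93 - 3/4) = -2 - 375/4 = -383/4 ≈ -95.750)
(z + 75)**2 = (-383/4 + 75)**2 = (-83/4)**2 = 6889/16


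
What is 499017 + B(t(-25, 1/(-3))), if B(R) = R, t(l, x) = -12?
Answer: 499005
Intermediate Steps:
499017 + B(t(-25, 1/(-3))) = 499017 - 12 = 499005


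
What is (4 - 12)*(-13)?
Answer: 104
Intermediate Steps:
(4 - 12)*(-13) = -8*(-13) = 104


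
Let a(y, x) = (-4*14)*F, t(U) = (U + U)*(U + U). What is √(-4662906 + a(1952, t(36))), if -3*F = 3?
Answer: 5*I*√186514 ≈ 2159.4*I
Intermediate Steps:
F = -1 (F = -⅓*3 = -1)
t(U) = 4*U² (t(U) = (2*U)*(2*U) = 4*U²)
a(y, x) = 56 (a(y, x) = -4*14*(-1) = -56*(-1) = 56)
√(-4662906 + a(1952, t(36))) = √(-4662906 + 56) = √(-4662850) = 5*I*√186514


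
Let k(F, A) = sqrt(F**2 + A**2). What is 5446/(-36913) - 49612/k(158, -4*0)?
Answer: -11596128/36913 ≈ -314.15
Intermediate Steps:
k(F, A) = sqrt(A**2 + F**2)
5446/(-36913) - 49612/k(158, -4*0) = 5446/(-36913) - 49612/sqrt((-4*0)**2 + 158**2) = 5446*(-1/36913) - 49612/sqrt(0**2 + 24964) = -5446/36913 - 49612/sqrt(0 + 24964) = -5446/36913 - 49612/(sqrt(24964)) = -5446/36913 - 49612/158 = -5446/36913 - 49612*1/158 = -5446/36913 - 314 = -11596128/36913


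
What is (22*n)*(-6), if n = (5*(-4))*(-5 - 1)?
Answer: -15840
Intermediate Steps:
n = 120 (n = -20*(-6) = 120)
(22*n)*(-6) = (22*120)*(-6) = 2640*(-6) = -15840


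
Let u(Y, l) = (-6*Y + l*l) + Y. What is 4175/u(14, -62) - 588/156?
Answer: -130651/49062 ≈ -2.6630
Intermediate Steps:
u(Y, l) = l**2 - 5*Y (u(Y, l) = (-6*Y + l**2) + Y = (l**2 - 6*Y) + Y = l**2 - 5*Y)
4175/u(14, -62) - 588/156 = 4175/((-62)**2 - 5*14) - 588/156 = 4175/(3844 - 70) - 588*1/156 = 4175/3774 - 49/13 = -130651/49062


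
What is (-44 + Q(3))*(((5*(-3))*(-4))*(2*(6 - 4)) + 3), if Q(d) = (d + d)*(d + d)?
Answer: -1944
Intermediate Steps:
Q(d) = 4*d**2 (Q(d) = (2*d)*(2*d) = 4*d**2)
(-44 + Q(3))*(((5*(-3))*(-4))*(2*(6 - 4)) + 3) = (-44 + 4*3**2)*(((5*(-3))*(-4))*(2*(6 - 4)) + 3) = (-44 + 4*9)*((-15*(-4))*(2*2) + 3) = (-44 + 36)*(60*4 + 3) = -8*(240 + 3) = -8*243 = -1944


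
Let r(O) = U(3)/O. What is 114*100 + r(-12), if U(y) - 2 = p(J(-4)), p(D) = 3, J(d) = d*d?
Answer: 136795/12 ≈ 11400.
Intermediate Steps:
J(d) = d²
U(y) = 5 (U(y) = 2 + 3 = 5)
r(O) = 5/O
114*100 + r(-12) = 114*100 + 5/(-12) = 11400 + 5*(-1/12) = 11400 - 5/12 = 136795/12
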